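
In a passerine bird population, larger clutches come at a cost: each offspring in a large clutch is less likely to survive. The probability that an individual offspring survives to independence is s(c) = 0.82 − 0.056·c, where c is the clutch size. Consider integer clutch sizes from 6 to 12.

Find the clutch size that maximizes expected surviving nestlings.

Expected surviving nestlings = c × s(c):
  c=6: 6 × 0.484 = 2.904
  c=7: 7 × 0.428 = 2.996
  c=8: 8 × 0.372 = 2.976
  c=9: 9 × 0.316 = 2.844
  c=10: 10 × 0.260 = 2.600
  c=11: 11 × 0.204 = 2.244
  c=12: 12 × 0.148 = 1.776
Maximum at c = 7 (2.996 surviving nestlings).

7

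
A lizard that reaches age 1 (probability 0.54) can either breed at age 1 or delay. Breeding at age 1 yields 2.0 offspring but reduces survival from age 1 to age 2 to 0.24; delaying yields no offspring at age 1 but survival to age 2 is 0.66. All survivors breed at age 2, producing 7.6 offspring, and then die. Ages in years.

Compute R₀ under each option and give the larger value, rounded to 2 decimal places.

breed at age 1: R₀ = 0.54 × (2.0 + 0.24 × 7.6) = 0.54 × 3.8240 = 2.0650
delay to age 2: R₀ = 0.54 × (0.66 × 7.6) = 0.54 × 5.0160 = 2.7086
Higher: delay to age 2 (2.7086).

2.71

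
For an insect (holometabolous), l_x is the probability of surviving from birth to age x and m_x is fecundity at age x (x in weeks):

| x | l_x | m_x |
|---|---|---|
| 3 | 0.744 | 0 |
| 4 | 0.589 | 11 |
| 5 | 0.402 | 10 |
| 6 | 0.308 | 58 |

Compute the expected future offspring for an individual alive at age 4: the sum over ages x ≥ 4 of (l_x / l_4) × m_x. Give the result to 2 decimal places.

l_4 = 0.589. Conditional survival from age 4 to x is l_x / l_4.
  x=4: (0.589/0.589) × 11 = 11.0000
  x=5: (0.402/0.589) × 10 = 6.8251
  x=6: (0.308/0.589) × 58 = 30.3294
Sum = 11.0000 + 6.8251 + 30.3294 = 48.1545

48.15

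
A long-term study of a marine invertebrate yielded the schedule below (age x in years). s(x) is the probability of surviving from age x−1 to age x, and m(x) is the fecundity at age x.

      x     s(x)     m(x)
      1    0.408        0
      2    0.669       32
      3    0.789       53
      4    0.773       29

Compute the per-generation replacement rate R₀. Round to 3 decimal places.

24.976

Survivorship from birth: l_x = s_1·s_2·…·s_x.
  l_1 = 0.40800
  l_2 = 0.27295
  l_3 = 0.21536
  l_4 = 0.16647
R₀ = Σ l_x m(x):
  age 1: 0.40800 × 0 = 0.0000
  age 2: 0.27295 × 32 = 8.7344
  age 3: 0.21536 × 53 = 11.4141
  age 4: 0.16647 × 29 = 4.8276
R₀ = 0.0000 + 8.7344 + 11.4141 + 4.8276 = 24.9761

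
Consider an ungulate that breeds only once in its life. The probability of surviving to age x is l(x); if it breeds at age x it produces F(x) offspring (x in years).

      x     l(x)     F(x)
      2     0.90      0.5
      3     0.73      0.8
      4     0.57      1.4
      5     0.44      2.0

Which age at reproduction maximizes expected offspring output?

Expected offspring if breeding at age x = l(x) × F(x):
  age 2: 0.90 × 0.5 = 0.450
  age 3: 0.73 × 0.8 = 0.584
  age 4: 0.57 × 1.4 = 0.798
  age 5: 0.44 × 2.0 = 0.880
Maximum at age 5 (0.880).

5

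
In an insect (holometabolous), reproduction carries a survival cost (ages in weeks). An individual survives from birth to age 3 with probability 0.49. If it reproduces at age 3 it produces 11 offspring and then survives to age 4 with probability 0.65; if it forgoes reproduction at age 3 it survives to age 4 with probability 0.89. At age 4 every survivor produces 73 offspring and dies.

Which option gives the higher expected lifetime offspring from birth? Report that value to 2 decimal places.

31.84

breed at age 3: R₀ = 0.49 × (11 + 0.65 × 73) = 0.49 × 58.4500 = 28.6405
delay to age 4: R₀ = 0.49 × (0.89 × 73) = 0.49 × 64.9700 = 31.8353
Higher: delay to age 4 (31.8353).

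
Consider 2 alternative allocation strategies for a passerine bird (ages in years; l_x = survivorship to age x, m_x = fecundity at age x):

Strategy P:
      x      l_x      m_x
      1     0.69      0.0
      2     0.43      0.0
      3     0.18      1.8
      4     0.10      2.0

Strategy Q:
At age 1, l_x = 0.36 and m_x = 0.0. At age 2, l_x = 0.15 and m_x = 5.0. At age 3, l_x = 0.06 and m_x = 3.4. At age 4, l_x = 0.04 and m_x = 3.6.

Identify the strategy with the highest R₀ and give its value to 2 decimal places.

Strategy P: R₀ = 0.69×0.0 + 0.43×0.0 + 0.18×1.8 + 0.10×2.0 = 0.5240
Strategy Q: R₀ = 0.36×0.0 + 0.15×5.0 + 0.06×3.4 + 0.04×3.6 = 1.0980
Highest R₀: strategy Q with 1.0980.

1.10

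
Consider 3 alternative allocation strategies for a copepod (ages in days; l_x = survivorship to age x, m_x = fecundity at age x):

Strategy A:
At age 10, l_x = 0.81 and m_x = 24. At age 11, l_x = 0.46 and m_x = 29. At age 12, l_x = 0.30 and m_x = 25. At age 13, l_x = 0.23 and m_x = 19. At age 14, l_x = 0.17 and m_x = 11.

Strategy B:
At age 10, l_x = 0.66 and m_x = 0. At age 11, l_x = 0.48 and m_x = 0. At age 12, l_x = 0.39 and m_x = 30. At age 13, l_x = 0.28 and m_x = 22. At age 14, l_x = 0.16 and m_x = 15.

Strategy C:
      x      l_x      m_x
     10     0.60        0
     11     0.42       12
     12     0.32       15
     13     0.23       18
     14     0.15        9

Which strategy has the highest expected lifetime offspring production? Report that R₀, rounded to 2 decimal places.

Strategy A: R₀ = 0.81×24 + 0.46×29 + 0.30×25 + 0.23×19 + 0.17×11 = 46.5200
Strategy B: R₀ = 0.66×0 + 0.48×0 + 0.39×30 + 0.28×22 + 0.16×15 = 20.2600
Strategy C: R₀ = 0.60×0 + 0.42×12 + 0.32×15 + 0.23×18 + 0.15×9 = 15.3300
Highest R₀: strategy A with 46.5200.

46.52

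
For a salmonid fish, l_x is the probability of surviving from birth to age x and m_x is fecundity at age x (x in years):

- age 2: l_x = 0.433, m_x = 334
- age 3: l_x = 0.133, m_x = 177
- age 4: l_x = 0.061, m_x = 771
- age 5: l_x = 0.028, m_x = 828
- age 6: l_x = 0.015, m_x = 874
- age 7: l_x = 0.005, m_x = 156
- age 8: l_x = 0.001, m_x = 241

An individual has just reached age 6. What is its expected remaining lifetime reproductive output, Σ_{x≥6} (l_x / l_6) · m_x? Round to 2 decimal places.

l_6 = 0.015. Conditional survival from age 6 to x is l_x / l_6.
  x=6: (0.015/0.015) × 874 = 874.0000
  x=7: (0.005/0.015) × 156 = 52.0000
  x=8: (0.001/0.015) × 241 = 16.0667
Sum = 874.0000 + 52.0000 + 16.0667 = 942.0667

942.07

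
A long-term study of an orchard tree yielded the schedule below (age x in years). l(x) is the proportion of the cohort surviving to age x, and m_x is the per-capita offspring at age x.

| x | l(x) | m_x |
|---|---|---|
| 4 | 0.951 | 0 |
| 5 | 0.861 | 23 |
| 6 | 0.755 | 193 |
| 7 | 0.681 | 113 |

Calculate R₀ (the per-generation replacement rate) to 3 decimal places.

R₀ = Σ l(x) m_x:
  age 4: 0.951 × 0 = 0.0000
  age 5: 0.861 × 23 = 19.8030
  age 6: 0.755 × 193 = 145.7150
  age 7: 0.681 × 113 = 76.9530
R₀ = 0.0000 + 19.8030 + 145.7150 + 76.9530 = 242.4710

242.471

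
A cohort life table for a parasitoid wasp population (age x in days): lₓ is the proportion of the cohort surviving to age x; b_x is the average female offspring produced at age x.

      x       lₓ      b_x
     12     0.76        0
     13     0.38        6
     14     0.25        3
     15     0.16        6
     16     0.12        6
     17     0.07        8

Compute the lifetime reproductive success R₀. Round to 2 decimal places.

5.27

R₀ = Σ lₓ b_x:
  age 12: 0.76 × 0 = 0.0000
  age 13: 0.38 × 6 = 2.2800
  age 14: 0.25 × 3 = 0.7500
  age 15: 0.16 × 6 = 0.9600
  age 16: 0.12 × 6 = 0.7200
  age 17: 0.07 × 8 = 0.5600
R₀ = 0.0000 + 2.2800 + 0.7500 + 0.9600 + 0.7200 + 0.5600 = 5.2700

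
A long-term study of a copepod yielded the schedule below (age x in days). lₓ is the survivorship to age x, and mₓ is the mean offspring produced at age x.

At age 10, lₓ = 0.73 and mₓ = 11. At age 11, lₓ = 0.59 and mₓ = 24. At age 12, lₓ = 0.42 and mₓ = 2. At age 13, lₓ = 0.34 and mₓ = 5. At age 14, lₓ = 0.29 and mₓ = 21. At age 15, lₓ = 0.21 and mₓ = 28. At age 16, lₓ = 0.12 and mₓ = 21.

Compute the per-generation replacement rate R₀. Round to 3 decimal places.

R₀ = Σ lₓ mₓ:
  age 10: 0.73 × 11 = 8.0300
  age 11: 0.59 × 24 = 14.1600
  age 12: 0.42 × 2 = 0.8400
  age 13: 0.34 × 5 = 1.7000
  age 14: 0.29 × 21 = 6.0900
  age 15: 0.21 × 28 = 5.8800
  age 16: 0.12 × 21 = 2.5200
R₀ = 8.0300 + 14.1600 + 0.8400 + 1.7000 + 6.0900 + 5.8800 + 2.5200 = 39.2200

39.220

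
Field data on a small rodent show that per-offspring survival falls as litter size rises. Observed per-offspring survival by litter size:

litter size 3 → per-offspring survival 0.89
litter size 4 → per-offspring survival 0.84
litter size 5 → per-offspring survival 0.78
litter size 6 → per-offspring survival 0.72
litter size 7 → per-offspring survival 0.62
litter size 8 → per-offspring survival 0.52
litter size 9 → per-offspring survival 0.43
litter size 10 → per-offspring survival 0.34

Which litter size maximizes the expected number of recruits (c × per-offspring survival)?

7

Expected recruits = c × s(c):
  c=3: 3 × 0.89 = 2.670
  c=4: 4 × 0.84 = 3.360
  c=5: 5 × 0.78 = 3.900
  c=6: 6 × 0.72 = 4.320
  c=7: 7 × 0.62 = 4.340
  c=8: 8 × 0.52 = 4.160
  c=9: 9 × 0.43 = 3.870
  c=10: 10 × 0.34 = 3.400
Maximum at c = 7 (4.340 recruits).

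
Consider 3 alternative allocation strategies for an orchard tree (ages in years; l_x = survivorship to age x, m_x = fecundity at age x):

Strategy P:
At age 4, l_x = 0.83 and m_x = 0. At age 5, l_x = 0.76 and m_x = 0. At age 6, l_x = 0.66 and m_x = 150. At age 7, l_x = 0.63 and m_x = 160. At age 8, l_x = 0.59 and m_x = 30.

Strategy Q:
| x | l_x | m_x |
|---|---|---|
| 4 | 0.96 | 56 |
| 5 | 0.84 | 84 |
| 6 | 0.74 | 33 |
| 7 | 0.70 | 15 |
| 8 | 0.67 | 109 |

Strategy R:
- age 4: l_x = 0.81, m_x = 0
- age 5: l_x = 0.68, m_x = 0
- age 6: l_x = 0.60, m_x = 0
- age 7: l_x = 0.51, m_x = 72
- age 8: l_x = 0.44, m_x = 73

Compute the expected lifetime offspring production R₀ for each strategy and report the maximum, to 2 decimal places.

232.27

Strategy P: R₀ = 0.83×0 + 0.76×0 + 0.66×150 + 0.63×160 + 0.59×30 = 217.5000
Strategy Q: R₀ = 0.96×56 + 0.84×84 + 0.74×33 + 0.70×15 + 0.67×109 = 232.2700
Strategy R: R₀ = 0.81×0 + 0.68×0 + 0.60×0 + 0.51×72 + 0.44×73 = 68.8400
Highest R₀: strategy Q with 232.2700.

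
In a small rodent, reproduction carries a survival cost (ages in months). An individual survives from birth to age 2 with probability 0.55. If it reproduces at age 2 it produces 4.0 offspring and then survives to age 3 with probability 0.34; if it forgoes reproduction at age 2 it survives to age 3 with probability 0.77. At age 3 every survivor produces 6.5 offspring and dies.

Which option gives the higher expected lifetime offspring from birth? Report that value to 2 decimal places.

3.42

breed at age 2: R₀ = 0.55 × (4.0 + 0.34 × 6.5) = 0.55 × 6.2100 = 3.4155
delay to age 3: R₀ = 0.55 × (0.77 × 6.5) = 0.55 × 5.0050 = 2.7528
Higher: breed at age 2 (3.4155).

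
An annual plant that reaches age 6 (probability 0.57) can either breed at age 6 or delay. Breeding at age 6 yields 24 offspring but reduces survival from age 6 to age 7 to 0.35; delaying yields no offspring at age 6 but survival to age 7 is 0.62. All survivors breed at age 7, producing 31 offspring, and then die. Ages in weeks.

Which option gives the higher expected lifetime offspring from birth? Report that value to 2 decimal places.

19.86

breed at age 6: R₀ = 0.57 × (24 + 0.35 × 31) = 0.57 × 34.8500 = 19.8645
delay to age 7: R₀ = 0.57 × (0.62 × 31) = 0.57 × 19.2200 = 10.9554
Higher: breed at age 6 (19.8645).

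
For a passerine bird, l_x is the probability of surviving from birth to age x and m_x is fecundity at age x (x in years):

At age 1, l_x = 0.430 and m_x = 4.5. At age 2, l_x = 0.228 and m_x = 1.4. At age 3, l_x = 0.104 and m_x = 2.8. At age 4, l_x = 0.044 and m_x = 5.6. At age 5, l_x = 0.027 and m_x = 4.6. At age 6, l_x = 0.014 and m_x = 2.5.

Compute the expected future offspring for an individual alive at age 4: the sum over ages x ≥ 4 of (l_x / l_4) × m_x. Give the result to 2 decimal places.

9.22

l_4 = 0.044. Conditional survival from age 4 to x is l_x / l_4.
  x=4: (0.044/0.044) × 5.6 = 5.6000
  x=5: (0.027/0.044) × 4.6 = 2.8227
  x=6: (0.014/0.044) × 2.5 = 0.7955
Sum = 5.6000 + 2.8227 + 0.7955 = 9.2182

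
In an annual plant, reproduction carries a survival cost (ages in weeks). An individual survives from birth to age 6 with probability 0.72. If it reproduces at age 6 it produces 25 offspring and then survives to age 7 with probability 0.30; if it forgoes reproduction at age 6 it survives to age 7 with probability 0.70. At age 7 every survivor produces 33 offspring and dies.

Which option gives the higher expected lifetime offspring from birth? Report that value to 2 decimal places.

25.13

breed at age 6: R₀ = 0.72 × (25 + 0.30 × 33) = 0.72 × 34.9000 = 25.1280
delay to age 7: R₀ = 0.72 × (0.70 × 33) = 0.72 × 23.1000 = 16.6320
Higher: breed at age 6 (25.1280).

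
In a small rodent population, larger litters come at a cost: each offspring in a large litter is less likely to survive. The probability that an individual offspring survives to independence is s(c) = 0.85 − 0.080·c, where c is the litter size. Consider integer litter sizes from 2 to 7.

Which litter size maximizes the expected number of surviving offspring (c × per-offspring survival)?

5

Expected surviving offspring = c × s(c):
  c=2: 2 × 0.690 = 1.380
  c=3: 3 × 0.610 = 1.830
  c=4: 4 × 0.530 = 2.120
  c=5: 5 × 0.450 = 2.250
  c=6: 6 × 0.370 = 2.220
  c=7: 7 × 0.290 = 2.030
Maximum at c = 5 (2.250 surviving offspring).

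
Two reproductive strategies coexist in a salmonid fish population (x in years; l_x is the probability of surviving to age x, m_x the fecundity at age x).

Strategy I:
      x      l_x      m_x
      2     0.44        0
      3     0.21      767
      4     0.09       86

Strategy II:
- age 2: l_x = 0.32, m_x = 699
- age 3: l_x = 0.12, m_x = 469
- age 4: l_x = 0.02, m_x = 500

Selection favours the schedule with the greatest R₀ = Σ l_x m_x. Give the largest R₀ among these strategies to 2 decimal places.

289.96

Strategy I: R₀ = 0.44×0 + 0.21×767 + 0.09×86 = 168.8100
Strategy II: R₀ = 0.32×699 + 0.12×469 + 0.02×500 = 289.9600
Highest R₀: strategy II with 289.9600.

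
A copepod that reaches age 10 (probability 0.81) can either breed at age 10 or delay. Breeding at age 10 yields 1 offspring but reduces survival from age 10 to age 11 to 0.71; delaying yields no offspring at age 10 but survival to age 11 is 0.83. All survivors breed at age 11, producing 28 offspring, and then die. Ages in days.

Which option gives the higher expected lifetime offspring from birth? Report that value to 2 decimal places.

18.82

breed at age 10: R₀ = 0.81 × (1 + 0.71 × 28) = 0.81 × 20.8800 = 16.9128
delay to age 11: R₀ = 0.81 × (0.83 × 28) = 0.81 × 23.2400 = 18.8244
Higher: delay to age 11 (18.8244).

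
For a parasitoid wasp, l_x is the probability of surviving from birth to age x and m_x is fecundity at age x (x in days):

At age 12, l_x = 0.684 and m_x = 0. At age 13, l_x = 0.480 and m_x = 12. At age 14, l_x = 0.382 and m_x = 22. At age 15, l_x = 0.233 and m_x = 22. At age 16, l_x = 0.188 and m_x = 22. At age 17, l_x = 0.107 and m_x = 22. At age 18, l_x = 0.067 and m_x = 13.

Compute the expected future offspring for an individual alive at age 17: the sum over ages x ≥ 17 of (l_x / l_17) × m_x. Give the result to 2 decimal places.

30.14

l_17 = 0.107. Conditional survival from age 17 to x is l_x / l_17.
  x=17: (0.107/0.107) × 22 = 22.0000
  x=18: (0.067/0.107) × 13 = 8.1402
Sum = 22.0000 + 8.1402 = 30.1402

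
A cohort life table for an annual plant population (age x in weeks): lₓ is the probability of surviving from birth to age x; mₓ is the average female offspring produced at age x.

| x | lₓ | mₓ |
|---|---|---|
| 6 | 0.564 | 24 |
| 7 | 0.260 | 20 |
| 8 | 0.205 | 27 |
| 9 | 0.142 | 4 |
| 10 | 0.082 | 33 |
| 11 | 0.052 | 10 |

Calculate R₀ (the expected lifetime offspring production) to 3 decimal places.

28.065

R₀ = Σ lₓ mₓ:
  age 6: 0.564 × 24 = 13.5360
  age 7: 0.260 × 20 = 5.2000
  age 8: 0.205 × 27 = 5.5350
  age 9: 0.142 × 4 = 0.5680
  age 10: 0.082 × 33 = 2.7060
  age 11: 0.052 × 10 = 0.5200
R₀ = 13.5360 + 5.2000 + 5.5350 + 0.5680 + 2.7060 + 0.5200 = 28.0650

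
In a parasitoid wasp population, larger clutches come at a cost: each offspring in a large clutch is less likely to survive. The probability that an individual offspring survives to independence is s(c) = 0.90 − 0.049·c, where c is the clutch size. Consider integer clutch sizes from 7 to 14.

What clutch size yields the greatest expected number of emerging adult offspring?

9

Expected emerging adult offspring = c × s(c):
  c=7: 7 × 0.557 = 3.899
  c=8: 8 × 0.508 = 4.064
  c=9: 9 × 0.459 = 4.131
  c=10: 10 × 0.410 = 4.100
  c=11: 11 × 0.361 = 3.971
  c=12: 12 × 0.312 = 3.744
  c=13: 13 × 0.263 = 3.419
  c=14: 14 × 0.214 = 2.996
Maximum at c = 9 (4.131 emerging adult offspring).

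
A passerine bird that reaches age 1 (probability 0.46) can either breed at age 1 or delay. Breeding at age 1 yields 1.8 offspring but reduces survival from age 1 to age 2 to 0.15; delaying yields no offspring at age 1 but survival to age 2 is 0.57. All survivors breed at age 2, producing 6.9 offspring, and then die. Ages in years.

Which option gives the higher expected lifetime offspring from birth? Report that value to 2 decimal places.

breed at age 1: R₀ = 0.46 × (1.8 + 0.15 × 6.9) = 0.46 × 2.8350 = 1.3041
delay to age 2: R₀ = 0.46 × (0.57 × 6.9) = 0.46 × 3.9330 = 1.8092
Higher: delay to age 2 (1.8092).

1.81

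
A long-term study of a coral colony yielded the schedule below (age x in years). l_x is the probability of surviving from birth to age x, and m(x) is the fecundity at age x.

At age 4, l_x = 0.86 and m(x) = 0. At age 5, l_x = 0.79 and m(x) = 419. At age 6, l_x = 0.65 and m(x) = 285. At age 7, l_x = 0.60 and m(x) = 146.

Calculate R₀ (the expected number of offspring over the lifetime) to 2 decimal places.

603.86

R₀ = Σ l_x m(x):
  age 4: 0.86 × 0 = 0.0000
  age 5: 0.79 × 419 = 331.0100
  age 6: 0.65 × 285 = 185.2500
  age 7: 0.60 × 146 = 87.6000
R₀ = 0.0000 + 331.0100 + 185.2500 + 87.6000 = 603.8600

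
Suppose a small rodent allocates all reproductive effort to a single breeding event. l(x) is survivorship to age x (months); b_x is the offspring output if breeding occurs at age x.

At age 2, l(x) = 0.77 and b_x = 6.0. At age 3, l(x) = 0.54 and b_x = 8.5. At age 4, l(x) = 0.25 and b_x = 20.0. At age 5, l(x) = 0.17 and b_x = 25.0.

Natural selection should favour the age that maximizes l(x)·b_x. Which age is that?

Expected offspring if breeding at age x = l(x) × b_x:
  age 2: 0.77 × 6.0 = 4.620
  age 3: 0.54 × 8.5 = 4.590
  age 4: 0.25 × 20.0 = 5.000
  age 5: 0.17 × 25.0 = 4.250
Maximum at age 4 (5.000).

4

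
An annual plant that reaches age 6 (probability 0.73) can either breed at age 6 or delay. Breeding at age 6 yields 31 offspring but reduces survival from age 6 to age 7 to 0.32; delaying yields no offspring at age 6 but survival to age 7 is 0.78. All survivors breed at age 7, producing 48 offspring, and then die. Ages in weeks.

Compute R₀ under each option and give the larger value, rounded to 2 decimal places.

breed at age 6: R₀ = 0.73 × (31 + 0.32 × 48) = 0.73 × 46.3600 = 33.8428
delay to age 7: R₀ = 0.73 × (0.78 × 48) = 0.73 × 37.4400 = 27.3312
Higher: breed at age 6 (33.8428).

33.84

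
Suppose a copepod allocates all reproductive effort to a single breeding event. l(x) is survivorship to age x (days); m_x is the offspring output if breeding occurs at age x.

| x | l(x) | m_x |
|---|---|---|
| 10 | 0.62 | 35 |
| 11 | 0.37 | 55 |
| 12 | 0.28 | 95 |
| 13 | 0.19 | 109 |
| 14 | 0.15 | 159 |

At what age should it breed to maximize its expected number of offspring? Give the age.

12

Expected offspring if breeding at age x = l(x) × m_x:
  age 10: 0.62 × 35 = 21.700
  age 11: 0.37 × 55 = 20.350
  age 12: 0.28 × 95 = 26.600
  age 13: 0.19 × 109 = 20.710
  age 14: 0.15 × 159 = 23.850
Maximum at age 12 (26.600).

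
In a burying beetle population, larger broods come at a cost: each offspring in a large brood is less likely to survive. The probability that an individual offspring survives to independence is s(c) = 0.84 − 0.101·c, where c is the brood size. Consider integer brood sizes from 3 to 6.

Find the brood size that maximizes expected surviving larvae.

4

Expected surviving larvae = c × s(c):
  c=3: 3 × 0.537 = 1.611
  c=4: 4 × 0.436 = 1.744
  c=5: 5 × 0.335 = 1.675
  c=6: 6 × 0.234 = 1.404
Maximum at c = 4 (1.744 surviving larvae).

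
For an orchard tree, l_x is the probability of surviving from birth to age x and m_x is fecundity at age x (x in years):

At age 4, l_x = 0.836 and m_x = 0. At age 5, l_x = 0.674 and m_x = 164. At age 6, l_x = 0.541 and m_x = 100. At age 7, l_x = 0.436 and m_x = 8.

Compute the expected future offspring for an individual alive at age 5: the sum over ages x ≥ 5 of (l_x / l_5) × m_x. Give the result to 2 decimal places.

l_5 = 0.674. Conditional survival from age 5 to x is l_x / l_5.
  x=5: (0.674/0.674) × 164 = 164.0000
  x=6: (0.541/0.674) × 100 = 80.2671
  x=7: (0.436/0.674) × 8 = 5.1751
Sum = 164.0000 + 80.2671 + 5.1751 = 249.4421

249.44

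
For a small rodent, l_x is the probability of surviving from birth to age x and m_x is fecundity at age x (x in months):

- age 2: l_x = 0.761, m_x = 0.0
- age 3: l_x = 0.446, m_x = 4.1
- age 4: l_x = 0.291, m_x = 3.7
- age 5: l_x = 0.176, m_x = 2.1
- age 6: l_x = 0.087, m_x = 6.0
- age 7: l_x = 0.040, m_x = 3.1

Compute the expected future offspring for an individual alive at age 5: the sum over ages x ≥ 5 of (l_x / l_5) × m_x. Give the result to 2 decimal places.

5.77

l_5 = 0.176. Conditional survival from age 5 to x is l_x / l_5.
  x=5: (0.176/0.176) × 2.1 = 2.1000
  x=6: (0.087/0.176) × 6.0 = 2.9659
  x=7: (0.040/0.176) × 3.1 = 0.7045
Sum = 2.1000 + 2.9659 + 0.7045 = 5.7705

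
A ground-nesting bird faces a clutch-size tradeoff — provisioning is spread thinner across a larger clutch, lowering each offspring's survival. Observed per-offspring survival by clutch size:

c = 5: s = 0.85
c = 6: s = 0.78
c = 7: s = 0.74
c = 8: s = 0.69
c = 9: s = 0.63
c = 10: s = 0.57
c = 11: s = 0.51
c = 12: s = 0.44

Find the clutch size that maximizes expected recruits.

Expected recruits = c × s(c):
  c=5: 5 × 0.85 = 4.250
  c=6: 6 × 0.78 = 4.680
  c=7: 7 × 0.74 = 5.180
  c=8: 8 × 0.69 = 5.520
  c=9: 9 × 0.63 = 5.670
  c=10: 10 × 0.57 = 5.700
  c=11: 11 × 0.51 = 5.610
  c=12: 12 × 0.44 = 5.280
Maximum at c = 10 (5.700 recruits).

10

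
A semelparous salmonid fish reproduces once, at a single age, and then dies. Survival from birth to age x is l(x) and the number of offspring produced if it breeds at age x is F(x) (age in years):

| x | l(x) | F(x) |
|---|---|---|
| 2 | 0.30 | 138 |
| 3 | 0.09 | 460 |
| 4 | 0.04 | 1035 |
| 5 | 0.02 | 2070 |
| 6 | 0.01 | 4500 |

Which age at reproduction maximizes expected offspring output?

6

Expected offspring if breeding at age x = l(x) × F(x):
  age 2: 0.30 × 138 = 41.400
  age 3: 0.09 × 460 = 41.400
  age 4: 0.04 × 1035 = 41.400
  age 5: 0.02 × 2070 = 41.400
  age 6: 0.01 × 4500 = 45.000
Maximum at age 6 (45.000).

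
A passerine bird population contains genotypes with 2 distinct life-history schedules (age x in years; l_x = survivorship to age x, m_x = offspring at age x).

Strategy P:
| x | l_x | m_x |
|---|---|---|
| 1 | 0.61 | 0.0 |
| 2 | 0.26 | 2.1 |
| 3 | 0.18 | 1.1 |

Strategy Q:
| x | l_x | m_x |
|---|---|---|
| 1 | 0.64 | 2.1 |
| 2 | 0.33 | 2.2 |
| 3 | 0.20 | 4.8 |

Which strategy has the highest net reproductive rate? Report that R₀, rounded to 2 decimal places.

3.03

Strategy P: R₀ = 0.61×0.0 + 0.26×2.1 + 0.18×1.1 = 0.7440
Strategy Q: R₀ = 0.64×2.1 + 0.33×2.2 + 0.20×4.8 = 3.0300
Highest R₀: strategy Q with 3.0300.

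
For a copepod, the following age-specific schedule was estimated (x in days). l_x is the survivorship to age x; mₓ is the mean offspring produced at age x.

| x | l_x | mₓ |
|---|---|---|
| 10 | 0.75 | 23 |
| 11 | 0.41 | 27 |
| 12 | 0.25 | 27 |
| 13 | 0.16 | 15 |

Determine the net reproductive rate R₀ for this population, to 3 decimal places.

37.470

R₀ = Σ l_x mₓ:
  age 10: 0.75 × 23 = 17.2500
  age 11: 0.41 × 27 = 11.0700
  age 12: 0.25 × 27 = 6.7500
  age 13: 0.16 × 15 = 2.4000
R₀ = 17.2500 + 11.0700 + 6.7500 + 2.4000 = 37.4700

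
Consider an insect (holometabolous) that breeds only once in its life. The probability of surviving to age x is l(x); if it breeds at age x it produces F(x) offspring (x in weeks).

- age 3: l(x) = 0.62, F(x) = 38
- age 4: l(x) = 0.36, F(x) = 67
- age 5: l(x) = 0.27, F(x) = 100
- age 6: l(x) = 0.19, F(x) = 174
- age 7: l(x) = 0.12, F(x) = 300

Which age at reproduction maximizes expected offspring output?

Expected offspring if breeding at age x = l(x) × F(x):
  age 3: 0.62 × 38 = 23.560
  age 4: 0.36 × 67 = 24.120
  age 5: 0.27 × 100 = 27.000
  age 6: 0.19 × 174 = 33.060
  age 7: 0.12 × 300 = 36.000
Maximum at age 7 (36.000).

7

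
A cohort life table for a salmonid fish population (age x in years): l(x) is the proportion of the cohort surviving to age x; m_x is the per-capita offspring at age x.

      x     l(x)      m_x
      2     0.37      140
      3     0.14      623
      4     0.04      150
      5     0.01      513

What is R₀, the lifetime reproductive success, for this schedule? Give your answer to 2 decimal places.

R₀ = Σ l(x) m_x:
  age 2: 0.37 × 140 = 51.8000
  age 3: 0.14 × 623 = 87.2200
  age 4: 0.04 × 150 = 6.0000
  age 5: 0.01 × 513 = 5.1300
R₀ = 51.8000 + 87.2200 + 6.0000 + 5.1300 = 150.1500

150.15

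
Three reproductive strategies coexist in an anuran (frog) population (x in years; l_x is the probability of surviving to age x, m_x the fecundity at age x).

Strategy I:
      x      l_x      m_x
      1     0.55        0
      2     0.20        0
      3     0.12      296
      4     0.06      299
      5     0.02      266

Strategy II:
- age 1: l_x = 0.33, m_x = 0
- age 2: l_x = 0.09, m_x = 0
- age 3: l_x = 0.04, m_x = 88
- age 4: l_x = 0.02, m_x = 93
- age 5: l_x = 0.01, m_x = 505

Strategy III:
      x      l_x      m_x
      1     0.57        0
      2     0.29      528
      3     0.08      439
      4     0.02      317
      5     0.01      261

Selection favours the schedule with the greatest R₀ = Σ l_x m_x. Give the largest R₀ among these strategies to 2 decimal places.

197.19

Strategy I: R₀ = 0.55×0 + 0.20×0 + 0.12×296 + 0.06×299 + 0.02×266 = 58.7800
Strategy II: R₀ = 0.33×0 + 0.09×0 + 0.04×88 + 0.02×93 + 0.01×505 = 10.4300
Strategy III: R₀ = 0.57×0 + 0.29×528 + 0.08×439 + 0.02×317 + 0.01×261 = 197.1900
Highest R₀: strategy III with 197.1900.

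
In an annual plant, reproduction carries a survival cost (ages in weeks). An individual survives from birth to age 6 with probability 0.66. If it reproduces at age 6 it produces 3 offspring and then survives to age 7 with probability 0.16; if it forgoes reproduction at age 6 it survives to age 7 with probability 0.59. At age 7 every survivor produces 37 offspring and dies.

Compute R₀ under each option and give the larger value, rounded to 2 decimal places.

14.41

breed at age 6: R₀ = 0.66 × (3 + 0.16 × 37) = 0.66 × 8.9200 = 5.8872
delay to age 7: R₀ = 0.66 × (0.59 × 37) = 0.66 × 21.8300 = 14.4078
Higher: delay to age 7 (14.4078).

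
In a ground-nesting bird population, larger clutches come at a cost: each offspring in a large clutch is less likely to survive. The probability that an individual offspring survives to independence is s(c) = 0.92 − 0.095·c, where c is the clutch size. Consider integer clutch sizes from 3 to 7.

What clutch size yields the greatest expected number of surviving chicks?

Expected surviving chicks = c × s(c):
  c=3: 3 × 0.635 = 1.905
  c=4: 4 × 0.540 = 2.160
  c=5: 5 × 0.445 = 2.225
  c=6: 6 × 0.350 = 2.100
  c=7: 7 × 0.255 = 1.785
Maximum at c = 5 (2.225 surviving chicks).

5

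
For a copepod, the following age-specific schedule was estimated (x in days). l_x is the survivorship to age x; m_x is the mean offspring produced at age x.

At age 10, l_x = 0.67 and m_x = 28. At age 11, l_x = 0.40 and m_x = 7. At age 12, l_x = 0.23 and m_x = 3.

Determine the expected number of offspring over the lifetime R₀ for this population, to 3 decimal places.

R₀ = Σ l_x m_x:
  age 10: 0.67 × 28 = 18.7600
  age 11: 0.40 × 7 = 2.8000
  age 12: 0.23 × 3 = 0.6900
R₀ = 18.7600 + 2.8000 + 0.6900 = 22.2500

22.250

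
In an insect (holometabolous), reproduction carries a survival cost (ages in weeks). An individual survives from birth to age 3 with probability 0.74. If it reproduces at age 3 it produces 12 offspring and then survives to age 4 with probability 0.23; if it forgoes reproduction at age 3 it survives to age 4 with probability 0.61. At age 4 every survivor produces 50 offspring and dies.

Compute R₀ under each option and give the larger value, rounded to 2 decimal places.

22.57

breed at age 3: R₀ = 0.74 × (12 + 0.23 × 50) = 0.74 × 23.5000 = 17.3900
delay to age 4: R₀ = 0.74 × (0.61 × 50) = 0.74 × 30.5000 = 22.5700
Higher: delay to age 4 (22.5700).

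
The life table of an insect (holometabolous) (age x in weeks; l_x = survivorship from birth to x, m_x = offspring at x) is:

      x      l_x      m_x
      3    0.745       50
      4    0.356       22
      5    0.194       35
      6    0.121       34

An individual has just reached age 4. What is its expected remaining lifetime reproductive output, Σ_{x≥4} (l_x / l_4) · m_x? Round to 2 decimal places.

52.63

l_4 = 0.356. Conditional survival from age 4 to x is l_x / l_4.
  x=4: (0.356/0.356) × 22 = 22.0000
  x=5: (0.194/0.356) × 35 = 19.0730
  x=6: (0.121/0.356) × 34 = 11.5562
Sum = 22.0000 + 19.0730 + 11.5562 = 52.6292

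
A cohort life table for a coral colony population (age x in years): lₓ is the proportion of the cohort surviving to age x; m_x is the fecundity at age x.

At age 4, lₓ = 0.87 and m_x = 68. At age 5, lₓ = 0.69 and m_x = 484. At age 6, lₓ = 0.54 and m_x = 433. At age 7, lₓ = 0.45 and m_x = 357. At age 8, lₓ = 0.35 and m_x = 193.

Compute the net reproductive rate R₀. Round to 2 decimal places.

R₀ = Σ lₓ m_x:
  age 4: 0.87 × 68 = 59.1600
  age 5: 0.69 × 484 = 333.9600
  age 6: 0.54 × 433 = 233.8200
  age 7: 0.45 × 357 = 160.6500
  age 8: 0.35 × 193 = 67.5500
R₀ = 59.1600 + 333.9600 + 233.8200 + 160.6500 + 67.5500 = 855.1400

855.14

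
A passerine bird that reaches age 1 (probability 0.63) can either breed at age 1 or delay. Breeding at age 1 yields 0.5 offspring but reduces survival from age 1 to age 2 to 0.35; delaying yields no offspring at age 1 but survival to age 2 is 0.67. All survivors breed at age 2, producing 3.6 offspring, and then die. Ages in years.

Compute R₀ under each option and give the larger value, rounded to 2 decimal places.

1.52

breed at age 1: R₀ = 0.63 × (0.5 + 0.35 × 3.6) = 0.63 × 1.7600 = 1.1088
delay to age 2: R₀ = 0.63 × (0.67 × 3.6) = 0.63 × 2.4120 = 1.5196
Higher: delay to age 2 (1.5196).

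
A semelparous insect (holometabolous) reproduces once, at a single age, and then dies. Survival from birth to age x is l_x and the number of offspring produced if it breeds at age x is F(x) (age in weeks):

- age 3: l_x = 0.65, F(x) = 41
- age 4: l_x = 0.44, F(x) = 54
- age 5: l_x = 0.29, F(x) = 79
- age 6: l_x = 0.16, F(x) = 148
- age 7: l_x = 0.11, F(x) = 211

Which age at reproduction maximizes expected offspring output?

Expected offspring if breeding at age x = l_x × F(x):
  age 3: 0.65 × 41 = 26.650
  age 4: 0.44 × 54 = 23.760
  age 5: 0.29 × 79 = 22.910
  age 6: 0.16 × 148 = 23.680
  age 7: 0.11 × 211 = 23.210
Maximum at age 3 (26.650).

3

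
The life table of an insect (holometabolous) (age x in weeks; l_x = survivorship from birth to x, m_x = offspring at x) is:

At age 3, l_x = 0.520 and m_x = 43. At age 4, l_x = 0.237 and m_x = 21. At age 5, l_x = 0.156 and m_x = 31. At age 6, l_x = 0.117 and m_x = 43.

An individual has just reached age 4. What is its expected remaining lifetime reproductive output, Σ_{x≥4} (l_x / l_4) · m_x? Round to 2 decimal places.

l_4 = 0.237. Conditional survival from age 4 to x is l_x / l_4.
  x=4: (0.237/0.237) × 21 = 21.0000
  x=5: (0.156/0.237) × 31 = 20.4051
  x=6: (0.117/0.237) × 43 = 21.2278
Sum = 21.0000 + 20.4051 + 21.2278 = 62.6329

62.63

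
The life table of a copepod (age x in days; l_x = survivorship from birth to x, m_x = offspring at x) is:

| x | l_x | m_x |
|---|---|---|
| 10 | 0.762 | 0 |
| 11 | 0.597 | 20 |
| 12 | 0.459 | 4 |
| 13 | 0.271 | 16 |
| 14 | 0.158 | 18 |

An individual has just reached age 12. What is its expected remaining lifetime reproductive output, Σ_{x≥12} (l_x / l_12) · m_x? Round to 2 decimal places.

19.64

l_12 = 0.459. Conditional survival from age 12 to x is l_x / l_12.
  x=12: (0.459/0.459) × 4 = 4.0000
  x=13: (0.271/0.459) × 16 = 9.4466
  x=14: (0.158/0.459) × 18 = 6.1961
Sum = 4.0000 + 9.4466 + 6.1961 = 19.6427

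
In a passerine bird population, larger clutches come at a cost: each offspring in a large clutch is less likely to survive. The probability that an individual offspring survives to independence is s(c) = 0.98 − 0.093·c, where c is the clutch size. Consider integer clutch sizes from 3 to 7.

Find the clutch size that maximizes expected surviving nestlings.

Expected surviving nestlings = c × s(c):
  c=3: 3 × 0.701 = 2.103
  c=4: 4 × 0.608 = 2.432
  c=5: 5 × 0.515 = 2.575
  c=6: 6 × 0.422 = 2.532
  c=7: 7 × 0.329 = 2.303
Maximum at c = 5 (2.575 surviving nestlings).

5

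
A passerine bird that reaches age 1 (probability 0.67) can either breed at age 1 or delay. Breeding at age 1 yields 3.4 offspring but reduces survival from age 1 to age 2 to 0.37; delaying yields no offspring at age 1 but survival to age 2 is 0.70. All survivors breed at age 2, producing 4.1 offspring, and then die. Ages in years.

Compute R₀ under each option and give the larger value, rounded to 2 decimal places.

3.29

breed at age 1: R₀ = 0.67 × (3.4 + 0.37 × 4.1) = 0.67 × 4.9170 = 3.2944
delay to age 2: R₀ = 0.67 × (0.70 × 4.1) = 0.67 × 2.8700 = 1.9229
Higher: breed at age 1 (3.2944).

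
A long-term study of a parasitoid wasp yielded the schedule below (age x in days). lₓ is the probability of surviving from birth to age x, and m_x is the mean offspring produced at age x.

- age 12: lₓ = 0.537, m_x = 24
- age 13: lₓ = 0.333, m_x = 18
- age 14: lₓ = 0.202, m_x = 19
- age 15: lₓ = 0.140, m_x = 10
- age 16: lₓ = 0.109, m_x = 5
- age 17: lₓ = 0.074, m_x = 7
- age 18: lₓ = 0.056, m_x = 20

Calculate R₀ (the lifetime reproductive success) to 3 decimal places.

26.303

R₀ = Σ lₓ m_x:
  age 12: 0.537 × 24 = 12.8880
  age 13: 0.333 × 18 = 5.9940
  age 14: 0.202 × 19 = 3.8380
  age 15: 0.140 × 10 = 1.4000
  age 16: 0.109 × 5 = 0.5450
  age 17: 0.074 × 7 = 0.5180
  age 18: 0.056 × 20 = 1.1200
R₀ = 12.8880 + 5.9940 + 3.8380 + 1.4000 + 0.5450 + 0.5180 + 1.1200 = 26.3030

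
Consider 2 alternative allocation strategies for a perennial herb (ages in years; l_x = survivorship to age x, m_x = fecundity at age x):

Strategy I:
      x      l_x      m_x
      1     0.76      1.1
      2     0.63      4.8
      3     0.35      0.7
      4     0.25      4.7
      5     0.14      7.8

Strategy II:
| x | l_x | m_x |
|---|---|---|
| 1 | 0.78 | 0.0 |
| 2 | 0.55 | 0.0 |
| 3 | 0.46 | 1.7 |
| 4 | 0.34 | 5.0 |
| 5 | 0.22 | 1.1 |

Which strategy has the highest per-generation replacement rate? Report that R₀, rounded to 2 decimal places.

Strategy I: R₀ = 0.76×1.1 + 0.63×4.8 + 0.35×0.7 + 0.25×4.7 + 0.14×7.8 = 6.3720
Strategy II: R₀ = 0.78×0.0 + 0.55×0.0 + 0.46×1.7 + 0.34×5.0 + 0.22×1.1 = 2.7240
Highest R₀: strategy I with 6.3720.

6.37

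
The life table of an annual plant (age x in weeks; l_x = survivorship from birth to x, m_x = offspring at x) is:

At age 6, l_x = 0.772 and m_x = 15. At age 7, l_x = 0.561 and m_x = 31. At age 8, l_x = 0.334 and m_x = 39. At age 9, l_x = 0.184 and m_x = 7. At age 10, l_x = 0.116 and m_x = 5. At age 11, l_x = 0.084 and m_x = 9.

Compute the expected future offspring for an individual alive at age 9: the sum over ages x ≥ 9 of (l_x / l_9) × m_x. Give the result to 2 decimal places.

14.26

l_9 = 0.184. Conditional survival from age 9 to x is l_x / l_9.
  x=9: (0.184/0.184) × 7 = 7.0000
  x=10: (0.116/0.184) × 5 = 3.1522
  x=11: (0.084/0.184) × 9 = 4.1087
Sum = 7.0000 + 3.1522 + 4.1087 = 14.2609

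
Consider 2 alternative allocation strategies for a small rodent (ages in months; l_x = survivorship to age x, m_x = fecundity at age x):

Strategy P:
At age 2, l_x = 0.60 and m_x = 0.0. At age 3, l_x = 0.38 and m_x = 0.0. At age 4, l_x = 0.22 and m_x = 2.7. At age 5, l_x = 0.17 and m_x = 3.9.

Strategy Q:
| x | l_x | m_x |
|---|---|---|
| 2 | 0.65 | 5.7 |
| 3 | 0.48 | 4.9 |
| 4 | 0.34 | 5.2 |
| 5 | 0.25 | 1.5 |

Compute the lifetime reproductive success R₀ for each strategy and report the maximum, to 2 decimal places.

Strategy P: R₀ = 0.60×0.0 + 0.38×0.0 + 0.22×2.7 + 0.17×3.9 = 1.2570
Strategy Q: R₀ = 0.65×5.7 + 0.48×4.9 + 0.34×5.2 + 0.25×1.5 = 8.2000
Highest R₀: strategy Q with 8.2000.

8.20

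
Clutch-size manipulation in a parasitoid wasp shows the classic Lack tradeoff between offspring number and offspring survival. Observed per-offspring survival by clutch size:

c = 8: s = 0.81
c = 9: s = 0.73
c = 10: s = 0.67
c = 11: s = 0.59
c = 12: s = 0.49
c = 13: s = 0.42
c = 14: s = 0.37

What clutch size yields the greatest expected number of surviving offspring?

Expected surviving offspring = c × s(c):
  c=8: 8 × 0.81 = 6.480
  c=9: 9 × 0.73 = 6.570
  c=10: 10 × 0.67 = 6.700
  c=11: 11 × 0.59 = 6.490
  c=12: 12 × 0.49 = 5.880
  c=13: 13 × 0.42 = 5.460
  c=14: 14 × 0.37 = 5.180
Maximum at c = 10 (6.700 surviving offspring).

10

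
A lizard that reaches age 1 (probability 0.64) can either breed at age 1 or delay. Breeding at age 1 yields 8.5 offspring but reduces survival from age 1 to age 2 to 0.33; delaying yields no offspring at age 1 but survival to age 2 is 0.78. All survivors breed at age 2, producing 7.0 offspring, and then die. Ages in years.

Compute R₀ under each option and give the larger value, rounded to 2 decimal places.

breed at age 1: R₀ = 0.64 × (8.5 + 0.33 × 7.0) = 0.64 × 10.8100 = 6.9184
delay to age 2: R₀ = 0.64 × (0.78 × 7.0) = 0.64 × 5.4600 = 3.4944
Higher: breed at age 1 (6.9184).

6.92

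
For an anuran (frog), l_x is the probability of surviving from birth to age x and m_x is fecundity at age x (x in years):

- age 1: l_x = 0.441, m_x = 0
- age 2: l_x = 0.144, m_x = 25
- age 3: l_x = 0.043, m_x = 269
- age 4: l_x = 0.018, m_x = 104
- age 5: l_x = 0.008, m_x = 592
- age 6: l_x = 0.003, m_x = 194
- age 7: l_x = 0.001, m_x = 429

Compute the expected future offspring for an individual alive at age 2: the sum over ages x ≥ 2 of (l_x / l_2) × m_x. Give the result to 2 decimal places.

158.24

l_2 = 0.144. Conditional survival from age 2 to x is l_x / l_2.
  x=2: (0.144/0.144) × 25 = 25.0000
  x=3: (0.043/0.144) × 269 = 80.3264
  x=4: (0.018/0.144) × 104 = 13.0000
  x=5: (0.008/0.144) × 592 = 32.8889
  x=6: (0.003/0.144) × 194 = 4.0417
  x=7: (0.001/0.144) × 429 = 2.9792
Sum = 25.0000 + 80.3264 + 13.0000 + 32.8889 + 4.0417 + 2.9792 = 158.2361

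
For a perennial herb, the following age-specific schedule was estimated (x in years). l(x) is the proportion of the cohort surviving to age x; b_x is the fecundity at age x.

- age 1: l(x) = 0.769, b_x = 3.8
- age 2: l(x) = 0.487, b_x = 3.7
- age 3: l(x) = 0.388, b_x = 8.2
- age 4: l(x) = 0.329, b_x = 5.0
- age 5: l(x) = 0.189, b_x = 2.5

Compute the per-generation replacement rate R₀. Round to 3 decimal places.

R₀ = Σ l(x) b_x:
  age 1: 0.769 × 3.8 = 2.9222
  age 2: 0.487 × 3.7 = 1.8019
  age 3: 0.388 × 8.2 = 3.1816
  age 4: 0.329 × 5.0 = 1.6450
  age 5: 0.189 × 2.5 = 0.4725
R₀ = 2.9222 + 1.8019 + 3.1816 + 1.6450 + 0.4725 = 10.0232

10.023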